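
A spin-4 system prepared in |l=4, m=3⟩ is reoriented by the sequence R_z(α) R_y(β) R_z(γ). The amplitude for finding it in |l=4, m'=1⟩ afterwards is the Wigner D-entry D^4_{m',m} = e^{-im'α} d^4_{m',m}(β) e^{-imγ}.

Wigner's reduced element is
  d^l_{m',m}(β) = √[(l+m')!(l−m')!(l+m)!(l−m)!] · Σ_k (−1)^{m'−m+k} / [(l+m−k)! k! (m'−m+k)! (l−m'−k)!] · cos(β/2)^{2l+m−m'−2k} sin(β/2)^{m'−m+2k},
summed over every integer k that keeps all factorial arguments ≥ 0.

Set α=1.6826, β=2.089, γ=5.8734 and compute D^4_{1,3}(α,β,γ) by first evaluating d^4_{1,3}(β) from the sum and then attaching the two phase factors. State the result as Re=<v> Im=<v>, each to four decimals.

Re=-0.3376 Im=0.1644

First d^4_{1,3}(β=2.089), then the phase factors e^{-i(1)α} and e^{-i(3)γ}:
c=cos(2.089/2)=0.502334, s=sin(2.089/2)=0.864673; N=√[120·6·5040·1]=1904.940944
k: max(0,(3)−(1))=2 … min(4+(3),4−(1))=3
  k=2: (−1)^0·1904.9409/(240)·0.5023^6·0.8647^2 = +0.095352
  k=3: (−1)^1·1904.9409/(144)·0.5023^4·0.8647^4 = -0.470868
d^4_{1,3}(2.089) = +0.095352 -0.470868 = -0.375515
Phases: e^{-i·(1)·1.6826}=-0.111571-0.993756i, e^{-i·(3)·5.8734}=+0.334845+0.942273i ⇒ D=-0.337600+0.164432i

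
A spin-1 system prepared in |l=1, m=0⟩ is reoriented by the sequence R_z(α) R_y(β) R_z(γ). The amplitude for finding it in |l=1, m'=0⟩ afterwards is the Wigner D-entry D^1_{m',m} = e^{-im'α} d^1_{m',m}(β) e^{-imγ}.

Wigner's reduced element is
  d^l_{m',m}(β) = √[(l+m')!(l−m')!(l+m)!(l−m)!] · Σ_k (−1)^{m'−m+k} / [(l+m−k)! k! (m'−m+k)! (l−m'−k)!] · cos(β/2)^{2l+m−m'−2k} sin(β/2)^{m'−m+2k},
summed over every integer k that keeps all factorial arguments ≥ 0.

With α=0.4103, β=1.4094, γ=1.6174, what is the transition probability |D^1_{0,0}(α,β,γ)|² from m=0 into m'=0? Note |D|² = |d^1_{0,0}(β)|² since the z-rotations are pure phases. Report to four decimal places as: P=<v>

P=0.0258

First d^1_{0,0}(β=1.4094), then the phase factors e^{-i(0)α} and e^{-i(0)γ}:
Half-angle: c=0.761806, s=0.647805. N=√(1·1·1·1)=1.000000
The bounds max(0,m−m')=0 and min(l+m,l−m')=1 give 2 terms
  k=0: (−1)^0·1.0000/(1)·0.7618^2·0.6478^0 = +0.580348
  k=1: (−1)^1·1.0000/(1)·0.7618^0·0.6478^2 = -0.419652
d^1_{0,0}(1.4094) = +0.580348 -0.419652 = +0.160697
|D^1_{0,0}|² = |d^1_{0,0}(β)|² = (+0.160697)² = 0.025823 (the z-rotation phases have unit modulus)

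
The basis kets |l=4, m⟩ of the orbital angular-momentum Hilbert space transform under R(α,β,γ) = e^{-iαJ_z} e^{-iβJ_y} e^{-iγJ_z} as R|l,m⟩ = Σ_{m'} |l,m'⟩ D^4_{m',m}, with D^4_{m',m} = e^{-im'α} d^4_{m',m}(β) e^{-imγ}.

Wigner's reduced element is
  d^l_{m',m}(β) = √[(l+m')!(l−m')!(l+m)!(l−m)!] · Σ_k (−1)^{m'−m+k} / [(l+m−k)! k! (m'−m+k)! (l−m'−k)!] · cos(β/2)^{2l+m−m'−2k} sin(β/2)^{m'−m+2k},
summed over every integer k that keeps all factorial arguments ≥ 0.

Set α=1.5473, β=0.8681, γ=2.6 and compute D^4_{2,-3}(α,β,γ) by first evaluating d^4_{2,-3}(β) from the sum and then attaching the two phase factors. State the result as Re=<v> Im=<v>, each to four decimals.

First d^4_{2,-3}(β=0.8681), then the phase factors e^{-i(2)α} and e^{-i(-3)γ}:
Half-angle: c=0.907270, s=0.420549. N=√(720·2·1·5040)=2693.993318
Admissible k: 0..1 (factorial args all ≥0)
  k=0: (−1)^5·2693.9933/(240)·0.9073^3·0.4205^5 = -0.110275
  k=1: (−1)^6·2693.9933/(720)·0.9073^1·0.4205^7 = +0.007898
d^4_{2,-3}(0.8681) = -0.110275 +0.007898 = -0.102377
Attach z-rotation phases: D = e^{-i(2)(1.5473)}·(-0.102377)·e^{-i(-3)(2.6)} = +0.000716+0.102374i

Re=0.0007 Im=0.1024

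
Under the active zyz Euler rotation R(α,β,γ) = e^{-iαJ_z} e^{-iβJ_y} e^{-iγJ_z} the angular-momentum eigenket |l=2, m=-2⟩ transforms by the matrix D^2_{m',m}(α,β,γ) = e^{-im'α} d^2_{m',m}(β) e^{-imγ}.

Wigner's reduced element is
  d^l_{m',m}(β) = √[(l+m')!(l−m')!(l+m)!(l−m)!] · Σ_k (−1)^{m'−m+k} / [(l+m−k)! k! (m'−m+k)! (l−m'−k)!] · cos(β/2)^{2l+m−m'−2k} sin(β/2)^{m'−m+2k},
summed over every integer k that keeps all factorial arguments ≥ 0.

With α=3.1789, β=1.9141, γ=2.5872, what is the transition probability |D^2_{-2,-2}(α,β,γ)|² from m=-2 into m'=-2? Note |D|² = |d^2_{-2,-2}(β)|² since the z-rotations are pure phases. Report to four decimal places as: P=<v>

Split into d^2_{-2,-2}(β=1.9141) × two z-phases.
c=cos(1.9141/2)=0.575934, s=sin(1.9141/2)=0.817496; N=√[1·24·1·24]=24.000000
k: max(0,(-2)−(-2))=0 … min(2+(-2),2−(-2))=0
  k=0: (−1)^0·24.0000/(24)·0.5759^4·0.8175^0 = +0.110025
d^2_{-2,-2}(1.9141) = +0.110025
|D^2_{-2,-2}|² = |d^2_{-2,-2}(β)|² = (+0.110025)² = 0.012105 (the z-rotation phases have unit modulus)

P=0.0121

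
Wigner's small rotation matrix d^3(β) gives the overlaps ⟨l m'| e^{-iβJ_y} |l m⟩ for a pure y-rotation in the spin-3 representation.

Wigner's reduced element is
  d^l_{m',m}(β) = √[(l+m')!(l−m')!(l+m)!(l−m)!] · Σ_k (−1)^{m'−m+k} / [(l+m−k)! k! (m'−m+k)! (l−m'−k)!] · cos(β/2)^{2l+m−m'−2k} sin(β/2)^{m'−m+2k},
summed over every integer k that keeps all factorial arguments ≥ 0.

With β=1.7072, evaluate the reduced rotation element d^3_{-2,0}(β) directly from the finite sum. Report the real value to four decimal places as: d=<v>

d=-0.1828

d^3_{-2,0}(β=1.7072) via Wigner's sum:
c=cos(1.7072/2)=0.657274, s=sin(1.7072/2)=0.753651; N=√[1·120·6·6]=65.726707
Admissible k: 2..3 (factorial args all ≥0)
  k=2: (−1)^0·65.7267/(12)·0.6573^4·0.7537^2 = +0.580615
  k=3: (−1)^1·65.7267/(12)·0.6573^2·0.7537^4 = -0.763372
d^3_{-2,0}(1.7072) = +0.580615 -0.763372 = -0.182757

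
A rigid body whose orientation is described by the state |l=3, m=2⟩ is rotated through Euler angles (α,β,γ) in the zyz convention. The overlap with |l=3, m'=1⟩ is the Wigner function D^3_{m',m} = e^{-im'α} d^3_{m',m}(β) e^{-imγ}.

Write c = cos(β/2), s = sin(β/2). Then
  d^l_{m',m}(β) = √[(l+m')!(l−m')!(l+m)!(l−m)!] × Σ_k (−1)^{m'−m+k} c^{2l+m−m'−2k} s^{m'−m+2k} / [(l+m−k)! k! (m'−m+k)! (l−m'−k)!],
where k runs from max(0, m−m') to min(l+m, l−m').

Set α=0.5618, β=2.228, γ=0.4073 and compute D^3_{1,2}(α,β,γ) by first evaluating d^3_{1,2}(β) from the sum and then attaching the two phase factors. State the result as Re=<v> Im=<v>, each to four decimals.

Re=-0.0666 Im=0.3384

D^3_{1,2}(0.5618,2.228,0.4073) = e^{-i·1·0.5618}·d^3_{1,2}(2.228)·e^{-i·2·0.4073}. Compute d first:
Half-angle: c=0.441075, s=0.897470. N=√(24·2·120·1)=75.894664
k∈{1,2} keeps every argument non-negative
  k=1: (−1)^0·75.8947/(24)·0.4411^5·0.8975^1 = +0.047379
  k=2: (−1)^1·75.8947/(12)·0.4411^3·0.8975^3 = -0.392309
d^3_{1,2}(2.228) = +0.047379 -0.392309 = -0.344930
Phases: e^{-i·(1)·0.5618}=+0.846298-0.532710i, e^{-i·(2)·0.4073}=+0.686159-0.727451i ⇒ D=-0.066632+0.338433i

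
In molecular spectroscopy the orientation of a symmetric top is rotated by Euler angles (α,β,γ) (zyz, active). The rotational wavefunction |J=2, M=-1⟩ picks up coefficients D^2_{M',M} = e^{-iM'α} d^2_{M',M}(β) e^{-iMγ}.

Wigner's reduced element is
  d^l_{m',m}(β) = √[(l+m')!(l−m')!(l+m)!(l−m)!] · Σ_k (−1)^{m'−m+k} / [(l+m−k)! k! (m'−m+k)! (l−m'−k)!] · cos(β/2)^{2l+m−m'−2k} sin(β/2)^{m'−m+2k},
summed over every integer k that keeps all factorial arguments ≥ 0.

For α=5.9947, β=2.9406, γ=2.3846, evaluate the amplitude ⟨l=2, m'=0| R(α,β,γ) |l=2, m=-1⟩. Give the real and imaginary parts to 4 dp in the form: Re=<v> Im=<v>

First d^2_{0,-1}(β=2.9406), then the phase factors e^{-i(0)α} and e^{-i(-1)γ}:
Half-angle: c=0.100327, s=0.994954. N=√(2·2·1·6)=4.898979
Admissible k: 0..1 (factorial args all ≥0)
  k=0: (−1)^1·4.8990/(2)·0.1003^3·0.9950^1 = -0.002461
  k=1: (−1)^2·4.8990/(2)·0.1003^1·0.9950^3 = +0.242050
d^2_{0,-1}(2.9406) = -0.002461 +0.242050 = +0.239588
Attach z-rotation phases: D = e^{-i(0)(5.9947)}·(+0.239588)·e^{-i(-1)(2.3846)} = -0.174158+0.164535i

Re=-0.1742 Im=0.1645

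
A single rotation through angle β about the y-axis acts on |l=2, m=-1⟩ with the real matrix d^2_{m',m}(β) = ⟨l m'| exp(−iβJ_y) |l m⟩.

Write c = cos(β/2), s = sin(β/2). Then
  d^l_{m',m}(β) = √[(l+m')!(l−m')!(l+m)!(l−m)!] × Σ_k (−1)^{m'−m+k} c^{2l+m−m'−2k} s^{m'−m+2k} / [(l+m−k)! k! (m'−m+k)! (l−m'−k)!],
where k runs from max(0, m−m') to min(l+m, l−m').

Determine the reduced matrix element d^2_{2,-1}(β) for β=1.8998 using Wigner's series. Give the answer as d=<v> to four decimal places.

d^2_{2,-1}(β=1.8998) via Wigner's sum:
With c≡cos(β/2)=0.581764 and s≡sin(β/2)=0.813357, N=[24·1·1·6]^{1/2}=12.000000
The bounds max(0,m−m')=0 and min(l+m,l−m')=0 give 1 term
  k=0: (−1)^3·12.0000/(6)·0.5818^1·0.8134^3 = -0.626068
d^2_{2,-1}(1.8998) = -0.626068

d=-0.6261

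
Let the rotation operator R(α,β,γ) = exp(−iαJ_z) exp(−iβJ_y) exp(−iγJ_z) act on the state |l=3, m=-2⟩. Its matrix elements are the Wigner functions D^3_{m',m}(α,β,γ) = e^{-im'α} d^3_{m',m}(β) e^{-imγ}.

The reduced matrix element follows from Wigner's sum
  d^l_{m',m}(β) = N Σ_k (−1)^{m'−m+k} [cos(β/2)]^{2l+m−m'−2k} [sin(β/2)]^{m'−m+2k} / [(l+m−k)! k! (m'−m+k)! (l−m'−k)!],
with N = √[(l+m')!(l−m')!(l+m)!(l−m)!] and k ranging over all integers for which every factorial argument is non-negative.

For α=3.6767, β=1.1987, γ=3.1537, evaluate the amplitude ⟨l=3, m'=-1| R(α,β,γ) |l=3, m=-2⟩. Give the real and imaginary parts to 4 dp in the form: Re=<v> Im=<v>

Re=0.0386 Im=0.0242

D^3_{-1,-2}(3.6767,1.1987,3.1537) = e^{-i·-1·3.6767}·d^3_{-1,-2}(1.1987)·e^{-i·-2·3.1537}. Compute d first:
With c≡cos(β/2)=0.825702 and s≡sin(β/2)=0.564106, N=[2·24·1·120]^{1/2}=75.894664
k∈{0,1} keeps every argument non-negative
  k=0: (−1)^1·75.8947/(24)·0.8257^5·0.5641^1 = -0.684666
  k=1: (−1)^2·75.8947/(12)·0.8257^3·0.5641^3 = +0.639120
d^3_{-1,-2}(1.1987) = -0.684666 +0.639120 = -0.045545
Attach z-rotation phases: D = e^{-i(-1)(3.6767)}·(-0.045545)·e^{-i(-2)(3.1537)} = +0.038605+0.024167i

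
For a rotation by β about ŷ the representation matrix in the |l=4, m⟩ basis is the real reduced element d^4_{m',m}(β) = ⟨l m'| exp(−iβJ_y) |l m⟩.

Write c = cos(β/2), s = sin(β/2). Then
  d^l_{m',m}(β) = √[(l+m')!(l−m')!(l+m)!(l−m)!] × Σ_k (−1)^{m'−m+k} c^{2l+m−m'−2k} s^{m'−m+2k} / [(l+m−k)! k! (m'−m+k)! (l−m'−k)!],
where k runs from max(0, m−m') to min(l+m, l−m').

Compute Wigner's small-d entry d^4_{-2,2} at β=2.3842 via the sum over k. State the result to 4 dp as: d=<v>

d^4_{-2,2}(β=2.3842) via Wigner's sum:
With c≡cos(β/2)=0.369709 and s≡sin(β/2)=0.929147, N=[2·720·720·2]^{1/2}=1440.000000
The bounds max(0,m−m')=4 and min(l+m,l−m')=6 give 3 terms
  k=4: (−1)^0·1440.0000/(96)·0.3697^4·0.9291^4 = +0.208868
  k=5: (−1)^1·1440.0000/(120)·0.3697^2·0.9291^6 = -1.055383
  k=6: (−1)^2·1440.0000/(1440)·0.3697^0·0.9291^8 = +0.555491
d^4_{-2,2}(2.3842) = +0.208868 -1.055383 +0.555491 = -0.291024

d=-0.2910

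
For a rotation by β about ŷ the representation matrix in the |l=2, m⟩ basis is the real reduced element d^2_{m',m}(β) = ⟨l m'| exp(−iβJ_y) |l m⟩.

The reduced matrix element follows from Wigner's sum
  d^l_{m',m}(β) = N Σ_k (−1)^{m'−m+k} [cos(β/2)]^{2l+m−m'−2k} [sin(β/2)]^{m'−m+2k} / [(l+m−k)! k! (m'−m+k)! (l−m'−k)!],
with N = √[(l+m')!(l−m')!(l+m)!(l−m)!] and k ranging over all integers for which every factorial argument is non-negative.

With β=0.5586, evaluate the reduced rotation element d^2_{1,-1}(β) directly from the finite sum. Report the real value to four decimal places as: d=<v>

d^2_{1,-1}(β=0.5586) via Wigner's sum:
With c≡cos(β/2)=0.961249 and s≡sin(β/2)=0.275683, N=[6·1·1·6]^{1/2}=6.000000
The bounds max(0,m−m')=0 and min(l+m,l−m')=1 give 2 terms
  k=0: (−1)^2·6.0000/(2)·0.9612^2·0.2757^2 = +0.210675
  k=1: (−1)^3·6.0000/(6)·0.9612^0·0.2757^4 = -0.005776
d^2_{1,-1}(0.5586) = +0.210675 -0.005776 = +0.204898

d=0.2049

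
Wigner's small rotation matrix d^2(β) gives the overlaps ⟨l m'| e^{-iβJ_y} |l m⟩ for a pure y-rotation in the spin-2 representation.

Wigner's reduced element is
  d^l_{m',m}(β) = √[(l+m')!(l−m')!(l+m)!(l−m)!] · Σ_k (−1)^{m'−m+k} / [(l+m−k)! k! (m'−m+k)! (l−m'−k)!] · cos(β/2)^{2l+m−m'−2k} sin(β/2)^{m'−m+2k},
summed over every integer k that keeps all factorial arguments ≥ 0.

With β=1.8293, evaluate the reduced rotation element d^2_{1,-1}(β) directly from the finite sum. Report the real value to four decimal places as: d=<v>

d=0.3068

d^2_{1,-1}(β=1.8293) via Wigner's sum:
c=cos(1.8293/2)=0.610068, s=sin(1.8293/2)=0.792349; N=√[6·1·1·6]=6.000000
The bounds max(0,m−m')=0 and min(l+m,l−m')=1 give 2 terms
  k=0: (−1)^2·6.0000/(2)·0.6101^2·0.7923^2 = +0.700988
  k=1: (−1)^3·6.0000/(6)·0.6101^0·0.7923^4 = -0.394154
d^2_{1,-1}(1.8293) = +0.700988 -0.394154 = +0.306834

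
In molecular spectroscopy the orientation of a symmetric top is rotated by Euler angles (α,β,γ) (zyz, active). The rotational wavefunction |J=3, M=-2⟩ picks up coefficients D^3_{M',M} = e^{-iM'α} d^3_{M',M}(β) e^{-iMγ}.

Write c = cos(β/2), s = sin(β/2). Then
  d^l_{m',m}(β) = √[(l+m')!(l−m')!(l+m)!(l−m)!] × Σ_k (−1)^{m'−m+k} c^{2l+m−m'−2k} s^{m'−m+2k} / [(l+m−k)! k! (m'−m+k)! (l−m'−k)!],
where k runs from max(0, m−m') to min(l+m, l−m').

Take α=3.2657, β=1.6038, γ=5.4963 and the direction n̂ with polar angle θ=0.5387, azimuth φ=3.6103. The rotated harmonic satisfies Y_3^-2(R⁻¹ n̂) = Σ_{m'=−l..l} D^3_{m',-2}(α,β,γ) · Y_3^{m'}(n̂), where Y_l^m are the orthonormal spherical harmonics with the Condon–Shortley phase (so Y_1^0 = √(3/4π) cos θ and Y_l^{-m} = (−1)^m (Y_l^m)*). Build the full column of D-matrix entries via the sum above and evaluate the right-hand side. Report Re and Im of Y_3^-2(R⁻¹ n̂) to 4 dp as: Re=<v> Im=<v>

Need the full column D^3_{m',-2} for m'=−3..3 at α=3.2657, β=1.6038, γ=5.4963.
cos(β/2)=0.695342, sin(β/2)=0.718679
d^3_{-3,-2}: single k=1 term ⇒ +0.286157;  D = -0.103305+0.266859i
d^3_{-2,-2}: k∈[0..1] ⇒ +0.113030 -0.603718 = -0.490689;  D = -0.119134+0.476007i
d^3_{-1,-2}: k∈[0..1] ⇒ -0.369427 +0.789279 = +0.419852;  D = -0.050734+0.416775i
d^3_{0,-2}: k∈[0..1] ⇒ +0.661340 -0.706475 = -0.045135;  D = +0.000134+0.045135i
d^3_{1,-2}: k∈[0..1] ⇒ -0.789279 +0.421572 = -0.367706;  D = -0.046603-0.364741i
d^3_{2,-2}: k∈[0..1] ⇒ +0.644921 -0.137787 = +0.507134;  D = -0.126051-0.491219i
d^3_{3,-2}: single k=0 term ⇒ -0.326549;  D = -0.119696-0.303820i
Y_3^{m'}(θ=0.5387,φ=3.6103) and Σ D·Y over m':
  (-0.1033+0.2669i)·(-0.0092+0.0556i)  (-0.1191+0.4760i)·(+0.1367-0.1861i)  (-0.0507+0.4168i)·(-0.3970+0.2010i)  (+0.0001+0.0451i)·(+0.2191+0.0000i)  (-0.0466-0.3647i)·(+0.3970+0.2010i)  (-0.1261-0.4912i)·(+0.1367+0.1861i)  (-0.1197-0.3038i)·(+0.0092+0.0556i)
Y_3^-2(R⁻¹ n̂) = +0.139606-0.340982i

Re=0.1396 Im=-0.3410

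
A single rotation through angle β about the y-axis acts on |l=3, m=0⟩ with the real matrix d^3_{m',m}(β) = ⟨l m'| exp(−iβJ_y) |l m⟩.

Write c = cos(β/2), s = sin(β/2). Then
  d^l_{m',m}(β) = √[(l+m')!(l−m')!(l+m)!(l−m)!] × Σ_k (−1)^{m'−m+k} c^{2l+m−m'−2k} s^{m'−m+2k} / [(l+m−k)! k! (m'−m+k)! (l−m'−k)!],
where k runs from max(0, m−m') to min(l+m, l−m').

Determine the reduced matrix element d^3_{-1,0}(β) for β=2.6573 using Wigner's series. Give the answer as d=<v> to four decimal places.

d^3_{-1,0}(β=2.6573) via Wigner's sum:
With c≡cos(β/2)=0.239787 and s≡sin(β/2)=0.970826, N=[2·24·6·6]^{1/2}=41.569219
k∈{1,2,3} keeps every argument non-negative
  k=1: (−1)^0·41.5692/(12)·0.2398^5·0.9708^1 = +0.002666
  k=2: (−1)^1·41.5692/(4)·0.2398^3·0.9708^3 = -0.131103
  k=3: (−1)^2·41.5692/(12)·0.2398^1·0.9708^5 = +0.716345
d^3_{-1,0}(2.6573) = +0.002666 -0.131103 +0.716345 = +0.587908

d=0.5879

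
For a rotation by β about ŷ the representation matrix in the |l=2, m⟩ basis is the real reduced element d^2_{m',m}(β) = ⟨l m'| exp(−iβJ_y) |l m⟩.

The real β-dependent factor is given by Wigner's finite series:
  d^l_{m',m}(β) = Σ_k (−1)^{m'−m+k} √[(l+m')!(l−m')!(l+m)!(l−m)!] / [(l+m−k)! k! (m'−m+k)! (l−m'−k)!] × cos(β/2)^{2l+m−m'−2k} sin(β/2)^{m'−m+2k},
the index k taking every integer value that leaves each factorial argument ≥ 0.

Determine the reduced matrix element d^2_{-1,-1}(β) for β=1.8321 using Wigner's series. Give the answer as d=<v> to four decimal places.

d=-0.5624

d^2_{-1,-1}(β=1.8321) via Wigner's sum:
With c≡cos(β/2)=0.608958 and s≡sin(β/2)=0.793202, N=[1·6·1·6]^{1/2}=6.000000
k∈{0,1} keeps every argument non-negative
  k=0: (−1)^0·6.0000/(6)·0.6090^4·0.7932^0 = +0.137515
  k=1: (−1)^1·6.0000/(2)·0.6090^2·0.7932^2 = -0.699945
d^2_{-1,-1}(1.8321) = +0.137515 -0.699945 = -0.562430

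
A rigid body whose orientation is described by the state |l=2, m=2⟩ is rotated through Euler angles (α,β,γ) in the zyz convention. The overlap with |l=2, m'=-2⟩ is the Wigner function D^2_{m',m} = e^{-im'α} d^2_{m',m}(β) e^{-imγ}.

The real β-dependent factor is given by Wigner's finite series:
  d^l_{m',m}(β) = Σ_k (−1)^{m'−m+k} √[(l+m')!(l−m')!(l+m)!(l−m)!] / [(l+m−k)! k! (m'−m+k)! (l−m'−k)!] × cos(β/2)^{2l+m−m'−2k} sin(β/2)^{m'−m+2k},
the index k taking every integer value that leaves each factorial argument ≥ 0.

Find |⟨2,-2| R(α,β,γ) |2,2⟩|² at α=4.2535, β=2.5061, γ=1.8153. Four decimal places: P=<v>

P=0.6631

Split into d^2_{-2,2}(β=2.5061) × two z-phases.
With c≡cos(β/2)=0.312426 and s≡sin(β/2)=0.949942, N=[1·24·24·1]^{1/2}=24.000000
k∈{4} keeps every argument non-negative
  k=4: (−1)^0·24.0000/(24)·0.3124^0·0.9499^4 = +0.814307
d^2_{-2,2}(2.5061) = +0.814307
|D^2_{-2,2}|² = |d^2_{-2,2}(β)|² = (+0.814307)² = 0.663096 (the z-rotation phases have unit modulus)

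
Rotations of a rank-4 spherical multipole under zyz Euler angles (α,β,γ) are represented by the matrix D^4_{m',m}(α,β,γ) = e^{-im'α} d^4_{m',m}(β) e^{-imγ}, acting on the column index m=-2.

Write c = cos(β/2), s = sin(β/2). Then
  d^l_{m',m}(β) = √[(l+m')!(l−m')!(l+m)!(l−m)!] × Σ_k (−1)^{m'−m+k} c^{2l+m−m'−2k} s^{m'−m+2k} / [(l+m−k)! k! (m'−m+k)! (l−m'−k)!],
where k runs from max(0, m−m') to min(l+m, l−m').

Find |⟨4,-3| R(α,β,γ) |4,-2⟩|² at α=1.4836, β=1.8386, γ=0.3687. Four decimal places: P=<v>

P=0.1391

D^4_{-3,-2}(1.4836,1.8386,0.3687) = e^{-i·-3·1.4836}·d^4_{-3,-2}(1.8386)·e^{-i·-2·0.3687}. Compute d first:
c=cos(1.8386/2)=0.606377, s=sin(1.8386/2)=0.795177; N=√[1·5040·2·720]=2693.993318
k∈{1,2} keeps every argument non-negative
  k=1: (−1)^0·2693.9933/(720)·0.6064^7·0.7952^1 = +0.089686
  k=2: (−1)^1·2693.9933/(240)·0.6064^5·0.7952^3 = -0.462691
d^4_{-3,-2}(1.8386) = +0.089686 -0.462691 = -0.373004
|D^4_{-3,-2}|² = |d^4_{-3,-2}(β)|² = (-0.373004)² = 0.139132 (the z-rotation phases have unit modulus)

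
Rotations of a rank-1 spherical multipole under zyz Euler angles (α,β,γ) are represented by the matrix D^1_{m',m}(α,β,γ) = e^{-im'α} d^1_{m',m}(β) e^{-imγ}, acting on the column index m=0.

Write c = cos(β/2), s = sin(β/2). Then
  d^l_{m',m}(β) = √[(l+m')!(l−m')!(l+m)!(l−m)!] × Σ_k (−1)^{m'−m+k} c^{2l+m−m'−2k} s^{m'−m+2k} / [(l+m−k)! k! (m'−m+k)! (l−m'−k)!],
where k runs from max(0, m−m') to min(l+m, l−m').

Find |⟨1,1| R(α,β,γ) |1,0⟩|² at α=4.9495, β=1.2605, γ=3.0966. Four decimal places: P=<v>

P=0.4534

D^1_{1,0}(4.9495,1.2605,3.0966) = e^{-i·1·4.9495}·d^1_{1,0}(1.2605)·e^{-i·0·3.0966}. Compute d first:
Half-angle: c=0.807880, s=0.589347. N=√(2·1·1·1)=1.414214
k: max(0,(0)−(1))=0 … min(1+(0),1−(1))=0
  k=0: (−1)^1·1.4142/(1)·0.8079^1·0.5893^1 = -0.673338
d^1_{1,0}(1.2605) = -0.673338
|D^1_{1,0}|² = |d^1_{1,0}(β)|² = (-0.673338)² = 0.453383 (the z-rotation phases have unit modulus)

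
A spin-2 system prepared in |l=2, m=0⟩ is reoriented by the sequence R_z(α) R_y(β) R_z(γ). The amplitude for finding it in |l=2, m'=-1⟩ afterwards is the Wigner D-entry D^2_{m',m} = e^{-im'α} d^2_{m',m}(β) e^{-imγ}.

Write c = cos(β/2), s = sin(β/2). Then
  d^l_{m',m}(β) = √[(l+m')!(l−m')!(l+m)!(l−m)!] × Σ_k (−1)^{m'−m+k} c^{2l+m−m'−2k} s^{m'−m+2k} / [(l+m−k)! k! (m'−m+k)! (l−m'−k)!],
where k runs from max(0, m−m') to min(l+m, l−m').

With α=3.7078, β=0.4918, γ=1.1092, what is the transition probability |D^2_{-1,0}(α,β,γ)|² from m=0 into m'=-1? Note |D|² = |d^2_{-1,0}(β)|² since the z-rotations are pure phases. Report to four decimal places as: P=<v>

P=0.2599

Split into d^2_{-1,0}(β=0.4918) × two z-phases.
c=cos(0.4918/2)=0.969919, s=sin(0.4918/2)=0.243429; N=√[1·6·2·2]=4.898979
Admissible k: 1..2 (factorial args all ≥0)
  k=1: (−1)^0·4.8990/(2)·0.9699^3·0.2434^1 = +0.544070
  k=2: (−1)^1·4.8990/(2)·0.9699^1·0.2434^3 = -0.034271
d^2_{-1,0}(0.4918) = +0.544070 -0.034271 = +0.509798
|D^2_{-1,0}|² = |d^2_{-1,0}(β)|² = (+0.509798)² = 0.259894 (the z-rotation phases have unit modulus)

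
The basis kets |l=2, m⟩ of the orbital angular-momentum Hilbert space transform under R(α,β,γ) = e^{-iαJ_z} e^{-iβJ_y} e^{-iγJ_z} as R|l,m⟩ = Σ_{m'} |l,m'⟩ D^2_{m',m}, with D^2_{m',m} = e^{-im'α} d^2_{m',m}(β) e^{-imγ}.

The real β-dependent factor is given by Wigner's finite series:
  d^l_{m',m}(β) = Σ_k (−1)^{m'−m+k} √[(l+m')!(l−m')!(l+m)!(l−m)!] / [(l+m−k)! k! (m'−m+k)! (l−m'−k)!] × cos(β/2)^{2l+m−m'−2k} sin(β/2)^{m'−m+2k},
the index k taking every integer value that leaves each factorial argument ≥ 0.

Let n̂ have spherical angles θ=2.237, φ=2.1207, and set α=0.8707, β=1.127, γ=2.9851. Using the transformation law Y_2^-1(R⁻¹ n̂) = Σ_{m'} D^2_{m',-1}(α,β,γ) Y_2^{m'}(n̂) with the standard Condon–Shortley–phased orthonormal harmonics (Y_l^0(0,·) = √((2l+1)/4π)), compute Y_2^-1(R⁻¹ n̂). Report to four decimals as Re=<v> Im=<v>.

Need the full column D^2_{m',-1} for m'=−2..2 at α=0.8707, β=1.127, γ=2.9851.
cos(β/2)=0.845391, sin(β/2)=0.534148
d^2_{-2,-1}: single k=1 term ⇒ +0.645453;  D = +0.009108-0.645388i
d^2_{-1,-1}: k∈[0..1] ⇒ +0.510775 -0.611730 = -0.100955;  D = +0.076283+0.066127i
d^2_{0,-1}: k∈[0..1] ⇒ -0.790515 +0.315587 = -0.474928;  D = +0.469124-0.074020i
d^2_{1,-1}: k∈[0..1] ⇒ +0.611730 -0.081404 = +0.530326;  D = -0.274297+0.453880i
d^2_{2,-1}: single k=0 term ⇒ -0.257675;  D = -0.082790-0.244013i
Y_2^{m'}(θ=2.237,φ=2.1207) and Σ D·Y over m':
  (+0.0091-0.6454i)·(-0.1083+0.2127i)  (+0.0763+0.0661i)·(+0.1962+0.3200i)  (+0.4691-0.0740i)·(+0.0460+0.0000i)  (-0.2743+0.4539i)·(-0.1962+0.3200i)  (-0.0828-0.2440i)·(-0.1083-0.2127i)
Y_2^-1(R⁻¹ n̂) = +0.017306-0.026929i

Re=0.0173 Im=-0.0269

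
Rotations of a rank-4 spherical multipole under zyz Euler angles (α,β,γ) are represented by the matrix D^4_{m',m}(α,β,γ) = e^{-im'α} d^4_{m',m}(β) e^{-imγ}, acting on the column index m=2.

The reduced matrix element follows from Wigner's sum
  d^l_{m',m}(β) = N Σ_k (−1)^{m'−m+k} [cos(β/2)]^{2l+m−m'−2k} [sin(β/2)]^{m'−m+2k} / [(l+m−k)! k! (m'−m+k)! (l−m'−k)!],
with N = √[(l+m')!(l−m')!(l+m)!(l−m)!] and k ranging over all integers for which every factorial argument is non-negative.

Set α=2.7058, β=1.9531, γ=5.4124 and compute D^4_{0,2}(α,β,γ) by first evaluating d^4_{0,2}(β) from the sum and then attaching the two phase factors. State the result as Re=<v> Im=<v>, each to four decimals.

D^4_{0,2}(2.7058,1.9531,5.4124) = e^{-i·0·2.7058}·d^4_{0,2}(1.9531)·e^{-i·2·5.4124}. Compute d first:
c=cos(1.9531/2)=0.559884, s=sin(1.9531/2)=0.828571; N=√[24·24·720·2]=910.735966
The bounds max(0,m−m')=2 and min(l+m,l−m')=4 give 3 terms
  k=2: (−1)^0·910.7360/(96)·0.5599^6·0.8286^2 = +0.200618
  k=3: (−1)^1·910.7360/(36)·0.5599^4·0.8286^4 = -1.171661
  k=4: (−1)^2·910.7360/(96)·0.5599^2·0.8286^6 = +0.962267
d^4_{0,2}(1.9531) = +0.200618 -1.171661 +0.962267 = -0.008776
Phases: e^{-i·(0)·2.7058}=+1.000000+0.000000i, e^{-i·(2)·5.4124}=-0.169945+0.985453i ⇒ D=+0.001491-0.008648i

Re=0.0015 Im=-0.0086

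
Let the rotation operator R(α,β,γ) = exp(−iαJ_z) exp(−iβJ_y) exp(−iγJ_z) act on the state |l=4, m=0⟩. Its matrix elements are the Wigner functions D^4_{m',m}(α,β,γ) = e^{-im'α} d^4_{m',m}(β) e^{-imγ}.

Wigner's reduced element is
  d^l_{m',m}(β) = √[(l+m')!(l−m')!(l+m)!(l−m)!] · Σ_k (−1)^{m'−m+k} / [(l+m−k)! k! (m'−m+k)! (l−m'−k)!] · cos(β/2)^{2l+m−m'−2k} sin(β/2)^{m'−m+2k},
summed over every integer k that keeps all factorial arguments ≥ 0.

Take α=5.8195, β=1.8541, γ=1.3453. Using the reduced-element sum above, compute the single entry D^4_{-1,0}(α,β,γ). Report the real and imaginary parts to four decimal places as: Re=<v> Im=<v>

Re=0.3292 Im=-0.1646

D^4_{-1,0}(5.8195,1.8541,1.3453) = e^{-i·-1·5.8195}·d^4_{-1,0}(1.8541)·e^{-i·0·1.3453}. Compute d first:
c=cos(1.8541/2)=0.600196, s=sin(1.8541/2)=0.799853; N=√[6·120·24·24]=643.987578
Admissible k: 1..4 (factorial args all ≥0)
  k=1: (−1)^0·643.9876/(144)·0.6002^7·0.7999^1 = +0.100364
  k=2: (−1)^1·643.9876/(24)·0.6002^5·0.7999^3 = -1.069455
  k=3: (−1)^2·643.9876/(24)·0.6002^3·0.7999^5 = +1.899312
  k=4: (−1)^3·643.9876/(144)·0.6002^1·0.7999^7 = -0.562184
d^4_{-1,0}(1.8541) = +0.100364 -1.069455 +1.899312 -0.562184 = +0.368036
Phases: e^{-i·(-1)·5.8195}=+0.894410-0.447247i, e^{-i·(0)·1.3453}=+1.000000+0.000000i ⇒ D=+0.329176-0.164603i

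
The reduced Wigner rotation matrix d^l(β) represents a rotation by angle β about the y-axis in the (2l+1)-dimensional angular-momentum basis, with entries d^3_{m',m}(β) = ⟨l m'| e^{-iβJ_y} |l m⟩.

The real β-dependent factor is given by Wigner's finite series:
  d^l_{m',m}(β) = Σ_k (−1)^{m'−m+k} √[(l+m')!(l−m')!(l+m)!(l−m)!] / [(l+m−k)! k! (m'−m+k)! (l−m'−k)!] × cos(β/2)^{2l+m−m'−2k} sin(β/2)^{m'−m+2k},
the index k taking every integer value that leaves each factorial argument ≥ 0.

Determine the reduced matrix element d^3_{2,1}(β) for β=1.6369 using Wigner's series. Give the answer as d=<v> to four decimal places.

d^3_{2,1}(β=1.6369) via Wigner's sum:
With c≡cos(β/2)=0.683354 and s≡sin(β/2)=0.730088, N=[120·1·24·2]^{1/2}=75.894664
Admissible k: 0..1 (factorial args all ≥0)
  k=0: (−1)^1·75.8947/(24)·0.6834^5·0.7301^1 = -0.344035
  k=1: (−1)^2·75.8947/(12)·0.6834^3·0.7301^3 = +0.785401
d^3_{2,1}(1.6369) = -0.344035 +0.785401 = +0.441366

d=0.4414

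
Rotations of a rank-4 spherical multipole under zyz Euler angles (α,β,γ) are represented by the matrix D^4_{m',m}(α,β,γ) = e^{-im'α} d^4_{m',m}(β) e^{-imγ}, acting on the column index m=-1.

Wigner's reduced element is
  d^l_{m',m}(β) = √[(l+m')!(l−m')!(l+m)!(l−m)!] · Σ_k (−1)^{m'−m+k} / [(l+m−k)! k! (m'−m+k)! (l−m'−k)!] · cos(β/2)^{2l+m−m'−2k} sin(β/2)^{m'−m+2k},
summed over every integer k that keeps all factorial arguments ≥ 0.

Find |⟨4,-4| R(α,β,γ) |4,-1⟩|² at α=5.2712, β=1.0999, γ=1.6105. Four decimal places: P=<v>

P=0.2315

Split into d^4_{-4,-1}(β=1.0999) × two z-phases.
With c≡cos(β/2)=0.852551 and s≡sin(β/2)=0.522645, N=[1·40320·6·120]^{1/2}=5387.986637
k∈{3} keeps every argument non-negative
  k=3: (−1)^0·5387.9866/(720)·0.8526^5·0.5226^3 = +0.481188
d^4_{-4,-1}(1.0999) = +0.481188
|D^4_{-4,-1}|² = |d^4_{-4,-1}(β)|² = (+0.481188)² = 0.231541 (the z-rotation phases have unit modulus)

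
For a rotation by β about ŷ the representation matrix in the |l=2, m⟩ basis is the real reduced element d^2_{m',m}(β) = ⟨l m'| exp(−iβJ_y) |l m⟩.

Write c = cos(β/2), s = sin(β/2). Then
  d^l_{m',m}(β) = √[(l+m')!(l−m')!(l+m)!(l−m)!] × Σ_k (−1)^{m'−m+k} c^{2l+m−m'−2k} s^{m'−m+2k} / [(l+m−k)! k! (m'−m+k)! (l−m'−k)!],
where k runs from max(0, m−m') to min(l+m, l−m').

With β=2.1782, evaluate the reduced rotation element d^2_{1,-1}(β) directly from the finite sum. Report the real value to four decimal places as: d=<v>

d=-0.1111

d^2_{1,-1}(β=2.1782) via Wigner's sum:
Half-angle: c=0.463283, s=0.886210. N=√(6·1·1·6)=6.000000
The bounds max(0,m−m')=0 and min(l+m,l−m')=1 give 2 terms
  k=0: (−1)^2·6.0000/(2)·0.4633^2·0.8862^2 = +0.505694
  k=1: (−1)^3·6.0000/(6)·0.4633^0·0.8862^4 = -0.616804
d^2_{1,-1}(2.1782) = +0.505694 -0.616804 = -0.111110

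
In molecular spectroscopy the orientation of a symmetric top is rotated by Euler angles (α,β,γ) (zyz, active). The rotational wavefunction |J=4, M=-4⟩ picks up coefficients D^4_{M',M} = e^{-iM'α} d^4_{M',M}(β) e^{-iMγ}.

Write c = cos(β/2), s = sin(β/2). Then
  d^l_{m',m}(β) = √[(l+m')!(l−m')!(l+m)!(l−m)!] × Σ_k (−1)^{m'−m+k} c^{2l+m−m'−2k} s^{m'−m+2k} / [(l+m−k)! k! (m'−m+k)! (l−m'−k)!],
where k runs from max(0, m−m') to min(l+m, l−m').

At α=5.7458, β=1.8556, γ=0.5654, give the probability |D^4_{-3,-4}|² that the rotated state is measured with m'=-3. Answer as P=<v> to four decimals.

Split into d^4_{-3,-4}(β=1.8556) × two z-phases.
c=cos(1.8556/2)=0.599596, s=sin(1.8556/2)=0.800303; N=√[1·5040·1·40320]=14255.272709
k∈{0} keeps every argument non-negative
  k=0: (−1)^1·14255.2727/(5040)·0.5996^7·0.8003^1 = -0.063068
d^4_{-3,-4}(1.8556) = -0.063068
|D^4_{-3,-4}|² = |d^4_{-3,-4}(β)|² = (-0.063068)² = 0.003978 (the z-rotation phases have unit modulus)

P=0.0040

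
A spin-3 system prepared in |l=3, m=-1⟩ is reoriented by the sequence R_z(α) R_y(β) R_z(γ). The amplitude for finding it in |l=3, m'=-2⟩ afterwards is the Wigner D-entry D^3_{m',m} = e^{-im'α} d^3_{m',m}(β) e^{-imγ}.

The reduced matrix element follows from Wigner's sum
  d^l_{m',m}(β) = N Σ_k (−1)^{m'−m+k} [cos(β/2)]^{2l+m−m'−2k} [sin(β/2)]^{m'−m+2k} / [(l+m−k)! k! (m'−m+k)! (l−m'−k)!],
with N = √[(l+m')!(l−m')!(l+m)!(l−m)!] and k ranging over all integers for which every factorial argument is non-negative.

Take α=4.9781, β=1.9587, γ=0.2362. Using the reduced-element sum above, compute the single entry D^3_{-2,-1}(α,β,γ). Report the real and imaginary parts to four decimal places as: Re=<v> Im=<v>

Re=0.3495 Im=0.3373

First d^3_{-2,-1}(β=1.9587), then the phase factors e^{-i(-2)α} and e^{-i(-1)γ}:
Half-angle: c=0.557562, s=0.830135. N=√(1·120·2·24)=75.894664
The bounds max(0,m−m')=1 and min(l+m,l−m')=2 give 2 terms
  k=1: (−1)^0·75.8947/(24)·0.5576^5·0.8301^1 = +0.141454
  k=2: (−1)^1·75.8947/(12)·0.5576^3·0.8301^3 = -0.627128
d^3_{-2,-1}(1.9587) = +0.141454 -0.627128 = -0.485674
Attach z-rotation phases: D = e^{-i(-2)(4.9781)}·(-0.485674)·e^{-i(-1)(0.2362)} = +0.349474+0.337265i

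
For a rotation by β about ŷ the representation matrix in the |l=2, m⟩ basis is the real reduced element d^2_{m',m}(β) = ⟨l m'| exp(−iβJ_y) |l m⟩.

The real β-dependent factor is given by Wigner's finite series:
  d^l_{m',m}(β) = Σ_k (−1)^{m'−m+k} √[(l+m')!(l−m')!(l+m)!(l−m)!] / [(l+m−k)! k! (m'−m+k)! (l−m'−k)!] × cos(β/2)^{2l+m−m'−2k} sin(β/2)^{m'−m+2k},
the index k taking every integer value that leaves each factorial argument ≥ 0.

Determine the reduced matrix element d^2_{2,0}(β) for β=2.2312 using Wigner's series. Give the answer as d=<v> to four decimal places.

d=0.3819

d^2_{2,0}(β=2.2312) via Wigner's sum:
c=cos(2.2312/2)=0.439639, s=sin(2.2312/2)=0.898175; N=√[24·1·2·2]=9.797959
Admissible k: 0..0 (factorial args all ≥0)
  k=0: (−1)^2·9.7980/(4)·0.4396^2·0.8982^2 = +0.381935
d^2_{2,0}(2.2312) = +0.381935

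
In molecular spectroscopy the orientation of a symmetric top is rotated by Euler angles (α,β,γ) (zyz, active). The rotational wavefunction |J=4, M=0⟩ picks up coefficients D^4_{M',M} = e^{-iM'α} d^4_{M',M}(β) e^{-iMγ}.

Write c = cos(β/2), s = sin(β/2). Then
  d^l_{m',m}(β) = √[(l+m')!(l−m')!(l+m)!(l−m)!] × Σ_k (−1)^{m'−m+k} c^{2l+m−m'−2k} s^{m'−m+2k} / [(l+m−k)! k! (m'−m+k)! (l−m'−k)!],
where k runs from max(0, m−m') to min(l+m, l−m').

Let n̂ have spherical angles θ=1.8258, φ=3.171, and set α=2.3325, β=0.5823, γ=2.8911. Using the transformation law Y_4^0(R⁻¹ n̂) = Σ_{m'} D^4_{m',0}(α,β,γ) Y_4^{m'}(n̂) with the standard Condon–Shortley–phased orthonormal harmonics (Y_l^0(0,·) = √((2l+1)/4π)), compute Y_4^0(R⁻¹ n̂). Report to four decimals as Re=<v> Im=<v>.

Re=0.2522 Im=0.0000

Need the full column D^4_{m',0} for m'=−4..4 at α=2.3325, β=0.5823, γ=2.8911.
cos(β/2)=0.957914, sin(β/2)=0.287054
d^4_{-4,0}: single k=4 term ⇒ +0.047831;  D = -0.047616+0.004527i
d^4_{-3,0}: k∈[3..4] ⇒ +0.225730 -0.020270 = +0.205459;  D = +0.155233+0.134596i
d^4_{-2,0}: k∈[2..4] ⇒ +0.603961 -0.144628 +0.004870 = +0.464203;  D = -0.021990-0.463682i
d^4_{-1,0}: k∈[1..4] ⇒ +0.950092 -0.511906 +0.045969 -0.000688 = +0.483466;  D = -0.333667+0.349866i
d^4_{0,0}: k∈[0..4] ⇒ +0.708947 -1.018609 +0.205809 -0.008214 +0.000046 = -0.112021;  D = -0.112021+0.000000i
d^4_{1,0}: k∈[0..3] ⇒ -0.950092 +0.511906 -0.045969 +0.000688 = -0.483466;  D = +0.333667+0.349866i
d^4_{2,0}: k∈[0..2] ⇒ +0.603961 -0.144628 +0.004870 = +0.464203;  D = -0.021990+0.463682i
d^4_{3,0}: k∈[0..1] ⇒ -0.225730 +0.020270 = -0.205459;  D = -0.155233+0.134596i
d^4_{4,0}: single k=0 term ⇒ +0.047831;  D = -0.047616-0.004527i
Y_4^{m'}(θ=1.8258,φ=3.171) and Σ D·Y over m':
  (-0.0476+0.0045i)·(+0.3853-0.0455i)  (+0.1552+0.1346i)·(+0.2850-0.0252i)  (-0.0220-0.4637i)·(-0.1734+0.0102i)  (-0.3337+0.3499i)·(-0.2949+0.0087i)  (-0.1120+0.0000i)·(+0.1304+0.0000i)  (+0.3337+0.3499i)·(+0.2949+0.0087i)  (-0.0220+0.4637i)·(-0.1734-0.0102i)  (-0.1552+0.1346i)·(-0.2850-0.0252i)  (-0.0476-0.0045i)·(+0.3853+0.0455i)
Y_4^0(R⁻¹ n̂) = +0.252169+0.000000i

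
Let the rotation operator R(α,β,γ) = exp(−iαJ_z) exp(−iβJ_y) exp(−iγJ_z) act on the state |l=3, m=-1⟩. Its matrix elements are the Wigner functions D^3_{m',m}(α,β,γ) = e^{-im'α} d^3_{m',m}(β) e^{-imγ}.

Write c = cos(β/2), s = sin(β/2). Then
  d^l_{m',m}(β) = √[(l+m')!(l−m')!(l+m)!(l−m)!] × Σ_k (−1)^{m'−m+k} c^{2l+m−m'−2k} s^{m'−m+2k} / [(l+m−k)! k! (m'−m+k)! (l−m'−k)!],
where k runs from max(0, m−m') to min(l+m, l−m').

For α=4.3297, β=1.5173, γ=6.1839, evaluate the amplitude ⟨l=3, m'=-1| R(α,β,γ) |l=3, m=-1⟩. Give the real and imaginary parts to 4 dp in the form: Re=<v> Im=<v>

D^3_{-1,-1}(4.3297,1.5173,6.1839) = e^{-i·-1·4.3297}·d^3_{-1,-1}(1.5173)·e^{-i·-1·6.1839}. Compute d first:
c=cos(1.5173/2)=0.725765, s=sin(1.5173/2)=0.687942; N=√[2·24·2·24]=48.000000
k∈{0,1,2} keeps every argument non-negative
  k=0: (−1)^0·48.0000/(48)·0.7258^6·0.6879^0 = +0.146143
  k=1: (−1)^1·48.0000/(6)·0.7258^4·0.6879^2 = -1.050459
  k=2: (−1)^2·48.0000/(8)·0.7258^2·0.6879^4 = +0.707867
d^3_{-1,-1}(1.5173) = +0.146143 -1.050459 +0.707867 = -0.196449
D = (-0.373416-0.927664i)·(-0.196449)·(+0.995075-0.099122i) = +0.091060+0.174070i

Re=0.0911 Im=0.1741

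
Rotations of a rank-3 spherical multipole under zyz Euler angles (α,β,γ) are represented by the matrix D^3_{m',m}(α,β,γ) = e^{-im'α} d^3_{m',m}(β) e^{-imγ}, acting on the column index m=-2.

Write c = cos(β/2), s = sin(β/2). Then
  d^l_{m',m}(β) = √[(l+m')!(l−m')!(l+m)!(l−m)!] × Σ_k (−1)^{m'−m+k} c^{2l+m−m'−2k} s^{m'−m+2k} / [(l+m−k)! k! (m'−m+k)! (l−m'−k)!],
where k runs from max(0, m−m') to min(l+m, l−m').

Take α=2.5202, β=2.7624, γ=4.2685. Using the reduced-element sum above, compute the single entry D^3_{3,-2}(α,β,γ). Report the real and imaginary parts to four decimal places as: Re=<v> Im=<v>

First d^3_{3,-2}(β=2.7624), then the phase factors e^{-i(3)α} and e^{-i(-2)γ}:
With c≡cos(β/2)=0.188462 and s≡sin(β/2)=0.982080, N=[720·1·1·120]^{1/2}=293.938769
Admissible k: 0..0 (factorial args all ≥0)
  k=0: (−1)^5·293.9388/(120)·0.1885^1·0.9821^5 = -0.421731
d^3_{3,-2}(2.7624) = -0.421731
Phases: e^{-i·(3)·2.5202}=+0.289191-0.957271i, e^{-i·(-2)·4.2685}=-0.631137+0.775671i ⇒ D=-0.236173-0.349399i

Re=-0.2362 Im=-0.3494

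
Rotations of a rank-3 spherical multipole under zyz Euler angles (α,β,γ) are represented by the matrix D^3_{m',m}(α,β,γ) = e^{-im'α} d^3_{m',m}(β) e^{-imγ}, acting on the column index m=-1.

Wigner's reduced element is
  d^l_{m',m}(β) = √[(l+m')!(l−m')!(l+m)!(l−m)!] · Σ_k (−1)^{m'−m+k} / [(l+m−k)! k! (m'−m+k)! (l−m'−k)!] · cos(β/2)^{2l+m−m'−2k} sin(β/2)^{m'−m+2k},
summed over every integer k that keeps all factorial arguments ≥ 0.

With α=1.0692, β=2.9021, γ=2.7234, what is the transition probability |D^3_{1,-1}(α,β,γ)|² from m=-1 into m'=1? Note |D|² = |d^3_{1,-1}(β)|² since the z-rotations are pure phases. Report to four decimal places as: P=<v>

Split into d^3_{1,-1}(β=2.9021) × two z-phases.
Half-angle: c=0.119460, s=0.992839. N=√(24·2·2·24)=48.000000
k∈{0,1,2} keeps every argument non-negative
  k=0: (−1)^2·48.0000/(8)·0.1195^4·0.9928^2 = +0.001204
  k=1: (−1)^3·48.0000/(6)·0.1195^2·0.9928^4 = -0.110931
  k=2: (−1)^4·48.0000/(48)·0.1195^0·0.9928^6 = +0.957796
d^3_{1,-1}(2.9021) = +0.001204 -0.110931 +0.957796 = +0.848069
|D^3_{1,-1}|² = |d^3_{1,-1}(β)|² = (+0.848069)² = 0.719221 (the z-rotation phases have unit modulus)

P=0.7192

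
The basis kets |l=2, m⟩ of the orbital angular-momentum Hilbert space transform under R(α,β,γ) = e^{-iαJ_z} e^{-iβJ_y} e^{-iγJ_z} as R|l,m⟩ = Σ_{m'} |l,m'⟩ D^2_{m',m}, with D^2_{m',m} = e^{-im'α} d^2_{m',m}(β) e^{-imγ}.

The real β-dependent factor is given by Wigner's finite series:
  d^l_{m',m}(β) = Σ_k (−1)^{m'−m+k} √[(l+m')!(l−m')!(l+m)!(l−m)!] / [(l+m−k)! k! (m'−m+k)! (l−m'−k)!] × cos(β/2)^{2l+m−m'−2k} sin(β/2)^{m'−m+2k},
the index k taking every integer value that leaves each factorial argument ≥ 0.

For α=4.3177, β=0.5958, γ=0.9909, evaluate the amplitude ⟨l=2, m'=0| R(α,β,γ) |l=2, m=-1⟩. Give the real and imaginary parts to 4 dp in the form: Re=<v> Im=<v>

Split into d^2_{0,-1}(β=0.5958) × two z-phases.
c=cos(0.5958/2)=0.955955, s=sin(0.5958/2)=0.293513; N=√[2·2·1·6]=4.898979
Admissible k: 0..1 (factorial args all ≥0)
  k=0: (−1)^1·4.8990/(2)·0.9560^3·0.2935^1 = -0.628081
  k=1: (−1)^2·4.8990/(2)·0.9560^1·0.2935^3 = +0.059210
d^2_{0,-1}(0.5958) = -0.628081 +0.059210 = -0.568871
Phases: e^{-i·(0)·4.3177}=+1.000000+0.000000i, e^{-i·(-1)·0.9909}=+0.547937+0.836519i ⇒ D=-0.311706-0.475872i

Re=-0.3117 Im=-0.4759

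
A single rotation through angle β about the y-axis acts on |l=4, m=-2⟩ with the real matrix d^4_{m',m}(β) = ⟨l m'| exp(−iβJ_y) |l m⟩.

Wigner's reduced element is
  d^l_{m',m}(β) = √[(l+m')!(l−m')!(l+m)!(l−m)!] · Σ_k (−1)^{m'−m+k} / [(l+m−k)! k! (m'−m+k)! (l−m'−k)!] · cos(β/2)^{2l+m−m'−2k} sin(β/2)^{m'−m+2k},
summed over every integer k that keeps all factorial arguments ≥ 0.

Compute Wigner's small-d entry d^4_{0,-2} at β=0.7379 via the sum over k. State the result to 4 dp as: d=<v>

d=0.5066

d^4_{0,-2}(β=0.7379) via Wigner's sum:
c=cos(0.7379/2)=0.932707, s=sin(0.7379/2)=0.360636; N=√[24·24·2·720]=910.735966
Admissible k: 0..2 (factorial args all ≥0)
  k=0: (−1)^2·910.7360/(96)·0.9327^6·0.3606^2 = +0.812326
  k=1: (−1)^3·910.7360/(36)·0.9327^4·0.3606^4 = -0.323853
  k=2: (−1)^4·910.7360/(96)·0.9327^2·0.3606^6 = +0.018156
d^4_{0,-2}(0.7379) = +0.812326 -0.323853 +0.018156 = +0.506629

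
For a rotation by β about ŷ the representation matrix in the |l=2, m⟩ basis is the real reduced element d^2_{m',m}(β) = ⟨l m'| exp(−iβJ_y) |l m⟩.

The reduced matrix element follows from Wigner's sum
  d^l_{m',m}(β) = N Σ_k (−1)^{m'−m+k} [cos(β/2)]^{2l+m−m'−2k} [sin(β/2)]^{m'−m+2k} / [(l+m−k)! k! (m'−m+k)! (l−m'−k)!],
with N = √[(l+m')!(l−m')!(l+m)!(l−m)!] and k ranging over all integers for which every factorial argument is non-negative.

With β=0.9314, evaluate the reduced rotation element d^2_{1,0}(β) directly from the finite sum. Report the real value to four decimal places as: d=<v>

d^2_{1,0}(β=0.9314) via Wigner's sum:
With c≡cos(β/2)=0.893507 and s≡sin(β/2)=0.449048, N=[6·1·2·2]^{1/2}=4.898979
k: max(0,(0)−(1))=0 … min(2+(0),2−(1))=1
  k=0: (−1)^1·4.8990/(2)·0.8935^3·0.4490^1 = -0.784627
  k=1: (−1)^2·4.8990/(2)·0.8935^1·0.4490^3 = +0.198177
d^2_{1,0}(0.9314) = -0.784627 +0.198177 = -0.586450

d=-0.5865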